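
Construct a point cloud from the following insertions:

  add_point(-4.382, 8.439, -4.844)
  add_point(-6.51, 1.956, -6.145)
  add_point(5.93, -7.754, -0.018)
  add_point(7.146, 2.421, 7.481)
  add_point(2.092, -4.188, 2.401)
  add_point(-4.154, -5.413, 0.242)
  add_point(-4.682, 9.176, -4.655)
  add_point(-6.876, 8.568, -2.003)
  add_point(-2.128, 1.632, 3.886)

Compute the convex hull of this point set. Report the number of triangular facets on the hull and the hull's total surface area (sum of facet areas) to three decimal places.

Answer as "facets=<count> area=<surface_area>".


facets=14 area=491.804

Points on the hull: [0, 1, 2, 3, 4, 5, 6, 7, 8] (9 of 9).

Per-facet area ½‖(b−a)×(c−a)‖:
  f1: (p6, p3, p7) → 31.4597
  f2: (p1, p6, p7) → 13.0860
  f3: (p5, p1, p7) → 37.4342
  f4: (p5, p1, p2) → 48.0743
  f5: (p0, p1, p2) → 57.0413
  f6: (p0, p1, p6) → 1.8057
  f7: (p0, p2, p3) → 111.4878
  f8: (p0, p6, p3) → 6.7780
  f9: (p8, p3, p7) → 41.5883
  f10: (p8, p5, p7) → 41.0565
  f11: (p8, p5, p3) → 36.2949
  f12: (p4, p2, p3) → 26.8950
  f13: (p4, p5, p3) → 20.7927
  f14: (p4, p5, p2) → 18.0098
Σ area = 491.804

Check V−E+F: 9 − 21 + 14 = 2.


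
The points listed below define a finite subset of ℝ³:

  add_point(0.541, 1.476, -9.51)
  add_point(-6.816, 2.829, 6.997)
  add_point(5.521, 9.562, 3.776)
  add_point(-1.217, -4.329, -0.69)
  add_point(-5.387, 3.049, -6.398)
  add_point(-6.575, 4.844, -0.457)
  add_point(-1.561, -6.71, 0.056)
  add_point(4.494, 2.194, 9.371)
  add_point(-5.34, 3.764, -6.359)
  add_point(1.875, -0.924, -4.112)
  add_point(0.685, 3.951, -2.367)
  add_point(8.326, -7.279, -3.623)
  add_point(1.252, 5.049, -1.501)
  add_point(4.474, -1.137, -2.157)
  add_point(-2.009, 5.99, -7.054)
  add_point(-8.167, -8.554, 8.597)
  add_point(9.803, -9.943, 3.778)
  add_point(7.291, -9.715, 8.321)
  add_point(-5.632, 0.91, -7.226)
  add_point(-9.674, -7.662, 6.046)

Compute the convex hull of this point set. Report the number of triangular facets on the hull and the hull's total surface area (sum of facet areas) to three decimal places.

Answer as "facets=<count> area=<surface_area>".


facets=24 area=1096.278

14 of the 20 inputs are extreme points: [0, 1, 2, 5, 6, 7, 8, 11, 14, 15, 16, 17, 18, 19].

Facet areas (half cross-product norm):
  f1: (p7, p2, p16) → 61.5243
  f2: (p11, p16, p19) → 78.4784
  f3: (p11, p2, p16) → 74.4047
  f4: (p11, p0, p2) → 104.5417
  f5: (p14, p0, p2) → 37.3925
  f6: (p14, p5, p2) → 52.8655
  f7: (p17, p7, p16) → 31.0637
  f8: (p1, p5, p19) → 41.5111
  f9: (p1, p5, p2) → 51.8745
  f10: (p1, p7, p2) → 53.7737
  f11: (p18, p11, p0) → 40.6919
  f12: (p18, p14, p0) → 16.4548
  f13: (p18, p5, p19) → 56.8937
  f14: (p15, p16, p19) → 27.7295
  f15: (p15, p17, p16) → 34.8650
  f16: (p15, p17, p7) → 90.7567
  f17: (p15, p1, p19) → 16.8355
  f18: (p15, p1, p7) → 66.9445
  f19: (p6, p11, p19) → 16.6394
  f20: (p6, p18, p19) → 56.5263
  f21: (p6, p18, p11) → 59.0174
  f22: (p8, p14, p5) → 12.1105
  f23: (p8, p18, p5) → 8.3008
  f24: (p8, p18, p14) → 5.0821
Σ area = 1096.278

Euler characteristic 14−36+24 = 2 ✓


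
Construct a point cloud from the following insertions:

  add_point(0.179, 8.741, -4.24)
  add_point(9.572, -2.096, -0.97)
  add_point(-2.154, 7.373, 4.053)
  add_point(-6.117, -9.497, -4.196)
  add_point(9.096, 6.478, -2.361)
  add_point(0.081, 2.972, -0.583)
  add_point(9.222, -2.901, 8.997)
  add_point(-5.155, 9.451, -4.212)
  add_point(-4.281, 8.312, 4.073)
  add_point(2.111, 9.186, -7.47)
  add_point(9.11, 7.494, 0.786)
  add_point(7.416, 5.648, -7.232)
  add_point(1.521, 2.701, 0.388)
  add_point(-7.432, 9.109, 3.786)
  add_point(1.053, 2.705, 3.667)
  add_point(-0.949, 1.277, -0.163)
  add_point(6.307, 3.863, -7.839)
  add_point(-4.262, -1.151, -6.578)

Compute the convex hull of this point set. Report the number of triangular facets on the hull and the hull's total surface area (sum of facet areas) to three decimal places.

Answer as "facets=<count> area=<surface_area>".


12 of the 18 inputs are extreme points: [1, 3, 4, 6, 7, 8, 9, 10, 11, 13, 16, 17].

Triangle areas on the boundary:
  f1: (p6, p3, p13) → 189.2069
  f2: (p6, p3, p1) → 87.6623
  f3: (p7, p3, p13) → 78.8295
  f4: (p7, p9, p13) → 25.4459
  f5: (p16, p3, p1) → 83.9730
  f6: (p10, p9, p13) → 79.7573
  f7: (p10, p6, p1) → 48.5754
  f8: (p17, p16, p3) → 41.0791
  f9: (p17, p16, p9) → 38.8914
  f10: (p17, p7, p3) → 26.2947
  f11: (p17, p7, p9) → 42.5794
  f12: (p8, p6, p13) → 13.5986
  f13: (p8, p10, p13) → 8.2966
  f14: (p8, p10, p6) → 91.0953
  f15: (p11, p16, p9) → 6.9773
  f16: (p11, p16, p1) → 10.4708
  f17: (p4, p10, p9) → 13.4071
  f18: (p4, p11, p9) → 16.2645
  f19: (p4, p10, p1) → 14.2203
  f20: (p4, p11, p1) → 22.6992
Σ area = 939.325

Euler characteristic 12−30+20 = 2 ✓

facets=20 area=939.325


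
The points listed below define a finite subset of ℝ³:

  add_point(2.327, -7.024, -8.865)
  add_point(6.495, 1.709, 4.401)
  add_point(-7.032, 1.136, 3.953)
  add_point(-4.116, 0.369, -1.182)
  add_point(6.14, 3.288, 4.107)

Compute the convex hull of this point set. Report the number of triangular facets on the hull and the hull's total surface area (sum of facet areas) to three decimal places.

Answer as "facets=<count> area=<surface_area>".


Hull vertices (5/5): indices [0, 1, 2, 3, 4].

Per-facet area ½‖(b−a)×(c−a)‖:
  f1: (p0, p1, p2) → 106.0016
  f2: (p4, p1, p2) → 10.9577
  f3: (p4, p0, p1) → 12.8336
  f4: (p3, p0, p2) → 18.8327
  f5: (p3, p4, p2) → 35.4388
  f6: (p3, p4, p0) → 74.1171
Σ area = 258.182

Euler characteristic 5−9+6 = 2 ✓

facets=6 area=258.182


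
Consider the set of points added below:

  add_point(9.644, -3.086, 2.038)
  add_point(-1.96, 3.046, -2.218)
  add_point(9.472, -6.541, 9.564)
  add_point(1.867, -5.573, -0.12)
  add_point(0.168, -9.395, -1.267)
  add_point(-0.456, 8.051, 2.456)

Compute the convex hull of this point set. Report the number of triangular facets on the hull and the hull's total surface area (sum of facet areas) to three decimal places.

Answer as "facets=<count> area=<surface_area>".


facets=6 area=384.988

Extreme-point indices: [0, 1, 2, 4, 5] — 5 of 6 on the boundary.

Facet areas (half cross-product norm):
  f1: (p4, p0, p1) → 69.7638
  f2: (p2, p4, p0) → 49.0884
  f3: (p5, p0, p1) → 48.2542
  f4: (p5, p2, p0) → 59.9823
  f5: (p5, p4, p1) → 34.9721
  f6: (p5, p2, p4) → 122.9272
Σ area = 384.988

Check V−E+F: 5 − 9 + 6 = 2.


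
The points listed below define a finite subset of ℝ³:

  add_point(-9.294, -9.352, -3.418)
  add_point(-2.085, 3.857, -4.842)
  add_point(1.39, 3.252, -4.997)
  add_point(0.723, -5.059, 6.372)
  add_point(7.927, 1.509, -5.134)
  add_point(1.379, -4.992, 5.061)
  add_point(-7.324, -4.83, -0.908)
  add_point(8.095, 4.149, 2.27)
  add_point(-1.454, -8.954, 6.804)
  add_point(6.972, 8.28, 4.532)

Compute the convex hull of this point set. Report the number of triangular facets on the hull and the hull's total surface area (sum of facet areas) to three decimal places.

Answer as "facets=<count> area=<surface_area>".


Hull vertices (9/10): indices [0, 1, 2, 3, 4, 6, 7, 8, 9].

Area of each hull facet:
  f1: (p4, p8, p0) → 116.7404
  f2: (p4, p8, p7) → 66.1700
  f3: (p9, p4, p7) → 13.1800
  f4: (p6, p8, p0) → 28.4930
  f5: (p6, p9, p8) → 99.8345
  f6: (p3, p8, p7) → 7.9393
  f7: (p3, p9, p7) → 28.4460
  f8: (p3, p9, p8) → 2.5377
  f9: (p1, p6, p9) → 70.7631
  f10: (p1, p6, p0) → 22.6260
  f11: (p2, p9, p4) → 38.8717
  f12: (p2, p1, p9) → 20.0879
  f13: (p2, p4, p0) → 50.7505
  f14: (p2, p1, p0) → 25.2462
Σ area = 591.686

Euler characteristic 9−21+14 = 2 ✓

facets=14 area=591.686


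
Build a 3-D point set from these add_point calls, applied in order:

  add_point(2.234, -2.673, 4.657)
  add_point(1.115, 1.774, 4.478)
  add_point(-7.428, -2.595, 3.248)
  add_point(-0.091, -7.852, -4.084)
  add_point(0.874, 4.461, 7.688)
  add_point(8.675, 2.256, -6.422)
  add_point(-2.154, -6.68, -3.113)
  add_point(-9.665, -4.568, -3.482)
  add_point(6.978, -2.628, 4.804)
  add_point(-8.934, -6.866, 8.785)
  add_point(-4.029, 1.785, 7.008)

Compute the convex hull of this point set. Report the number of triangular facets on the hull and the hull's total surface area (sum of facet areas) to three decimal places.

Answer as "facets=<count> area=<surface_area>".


facets=12 area=666.250

Hull vertices (8/11): indices [2, 3, 4, 5, 7, 8, 9, 10].

Facet areas (half cross-product norm):
  f1: (p3, p5, p7) → 63.7334
  f2: (p4, p5, p7) → 136.8923
  f3: (p9, p3, p7) → 63.2794
  f4: (p10, p4, p7) → 27.7850
  f5: (p10, p9, p4) → 16.7050
  f6: (p8, p9, p3) → 93.5385
  f7: (p8, p9, p4) → 73.0255
  f8: (p8, p3, p5) → 70.6969
  f9: (p8, p4, p5) → 60.3591
  f10: (p2, p9, p7) → 23.0442
  f11: (p2, p10, p7) → 13.2794
  f12: (p2, p10, p9) → 23.9120
Σ area = 666.250

Euler: V−E+F = 8−18+12 = 2.


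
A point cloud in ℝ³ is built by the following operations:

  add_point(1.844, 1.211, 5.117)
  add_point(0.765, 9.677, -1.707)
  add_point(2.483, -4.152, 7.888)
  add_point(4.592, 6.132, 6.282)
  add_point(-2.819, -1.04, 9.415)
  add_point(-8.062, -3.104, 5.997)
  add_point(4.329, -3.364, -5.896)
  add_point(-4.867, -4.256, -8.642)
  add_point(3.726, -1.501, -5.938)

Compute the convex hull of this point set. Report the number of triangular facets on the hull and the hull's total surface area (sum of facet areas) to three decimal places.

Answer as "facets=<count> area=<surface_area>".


facets=12 area=624.383

Extreme-point indices: [1, 2, 3, 4, 5, 6, 7, 8] — 8 of 9 on the boundary.

Facet areas (half cross-product norm):
  f1: (p7, p1, p5) → 113.9628
  f2: (p2, p7, p5) → 80.8018
  f3: (p4, p1, p5) → 52.2262
  f4: (p4, p1, p3) → 50.2202
  f5: (p4, p2, p5) → 19.2471
  f6: (p4, p2, p3) → 32.3591
  f7: (p6, p2, p3) → 71.9701
  f8: (p6, p2, p7) → 66.3678
  f9: (p8, p7, p1) → 57.3861
  f10: (p8, p6, p7) → 9.2249
  f11: (p8, p1, p3) → 58.1128
  f12: (p8, p6, p3) → 12.5039
Σ area = 624.383

Euler: V−E+F = 8−18+12 = 2.


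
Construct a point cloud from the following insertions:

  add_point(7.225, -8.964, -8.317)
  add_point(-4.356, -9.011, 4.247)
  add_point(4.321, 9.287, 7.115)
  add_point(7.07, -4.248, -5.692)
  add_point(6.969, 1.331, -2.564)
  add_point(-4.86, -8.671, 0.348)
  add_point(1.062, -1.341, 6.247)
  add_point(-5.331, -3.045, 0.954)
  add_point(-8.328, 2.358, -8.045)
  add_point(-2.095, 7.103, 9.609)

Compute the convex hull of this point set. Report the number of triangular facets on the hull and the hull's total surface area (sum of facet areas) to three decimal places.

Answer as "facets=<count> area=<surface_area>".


facets=12 area=831.242

Points on the hull: [0, 1, 2, 4, 5, 6, 8, 9] (8 of 10).

Triangle areas on the boundary:
  f1: (p9, p2, p8) → 69.6694
  f2: (p9, p1, p8) → 137.1027
  f3: (p4, p0, p8) → 95.6521
  f4: (p4, p2, p8) → 104.2287
  f5: (p4, p2, p0) → 30.4198
  f6: (p5, p0, p8) → 105.3459
  f7: (p5, p1, p8) → 20.7208
  f8: (p5, p1, p0) → 25.9002
  f9: (p6, p2, p0) → 90.6993
  f10: (p6, p1, p0) → 79.8014
  f11: (p6, p9, p2) → 34.3657
  f12: (p6, p9, p1) → 37.3356
Σ area = 831.242

Check V−E+F: 8 − 18 + 12 = 2.


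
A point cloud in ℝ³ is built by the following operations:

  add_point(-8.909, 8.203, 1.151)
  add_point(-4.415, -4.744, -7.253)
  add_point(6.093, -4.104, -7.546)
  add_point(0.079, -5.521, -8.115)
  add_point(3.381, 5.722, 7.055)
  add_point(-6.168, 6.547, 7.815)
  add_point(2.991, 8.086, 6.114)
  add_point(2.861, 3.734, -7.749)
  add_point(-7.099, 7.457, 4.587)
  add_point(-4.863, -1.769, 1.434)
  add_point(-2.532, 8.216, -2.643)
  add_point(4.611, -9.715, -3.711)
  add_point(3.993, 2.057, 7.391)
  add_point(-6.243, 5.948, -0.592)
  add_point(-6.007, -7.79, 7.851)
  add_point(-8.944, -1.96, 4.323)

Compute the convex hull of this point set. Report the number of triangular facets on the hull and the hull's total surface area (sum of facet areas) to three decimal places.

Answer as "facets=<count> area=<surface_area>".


Points on the hull: [0, 1, 2, 3, 4, 5, 6, 7, 8, 10, 11, 12, 14, 15] (14 of 16).

Per-facet area ½‖(b−a)×(c−a)‖:
  f1: (p7, p3, p2) → 25.9693
  f2: (p7, p1, p10) → 48.4664
  f3: (p7, p1, p3) → 22.3042
  f4: (p14, p1, p15) → 46.9222
  f5: (p5, p14, p15) → 32.5283
  f6: (p5, p14, p12) → 72.5451
  f7: (p0, p1, p15) → 67.6740
  f8: (p0, p1, p10) → 51.4423
  f9: (p0, p5, p15) → 34.5031
  f10: (p6, p7, p10) → 44.3305
  f11: (p6, p7, p2) → 59.6491
  f12: (p6, p0, p10) → 38.4019
  f13: (p11, p12, p2) → 55.1789
  f14: (p11, p14, p12) → 100.9389
  f15: (p11, p3, p2) → 20.2937
  f16: (p11, p1, p3) → 14.5433
  f17: (p11, p14, p1) → 79.9094
  f18: (p4, p12, p2) → 28.8974
  f19: (p4, p6, p2) → 22.3039
  f20: (p4, p5, p12) → 17.4111
  f21: (p4, p6, p5) → 12.1236
  f22: (p8, p0, p5) → 1.4503
  f23: (p8, p6, p5) → 16.4115
  f24: (p8, p6, p0) → 16.6128
Σ area = 930.811

Euler characteristic 14−36+24 = 2 ✓

facets=24 area=930.811


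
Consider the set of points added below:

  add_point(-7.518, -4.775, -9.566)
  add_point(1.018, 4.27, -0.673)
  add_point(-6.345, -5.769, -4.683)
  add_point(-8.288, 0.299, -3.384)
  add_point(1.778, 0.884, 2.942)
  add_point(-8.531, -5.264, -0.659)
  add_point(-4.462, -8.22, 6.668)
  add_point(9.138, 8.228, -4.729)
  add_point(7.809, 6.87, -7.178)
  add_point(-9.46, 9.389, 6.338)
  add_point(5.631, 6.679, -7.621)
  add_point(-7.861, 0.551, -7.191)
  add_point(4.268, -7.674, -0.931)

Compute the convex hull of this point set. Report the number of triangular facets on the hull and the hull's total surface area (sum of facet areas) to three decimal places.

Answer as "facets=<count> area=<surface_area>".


11 of the 13 inputs are extreme points: [0, 3, 4, 5, 6, 7, 8, 9, 10, 11, 12].

Facet areas (half cross-product norm):
  f1: (p12, p0, p6) → 84.4311
  f2: (p4, p7, p9) → 90.7497
  f3: (p4, p6, p9) → 84.3962
  f4: (p4, p12, p7) → 62.3439
  f5: (p4, p12, p6) → 51.2767
  f6: (p5, p6, p9) → 72.2412
  f7: (p5, p0, p6) → 24.7429
  f8: (p5, p11, p0) → 24.4609
  f9: (p10, p11, p0) → 41.1437
  f10: (p10, p7, p9) → 49.6120
  f11: (p10, p11, p9) → 119.6217
  f12: (p3, p11, p9) → 18.6458
  f13: (p3, p5, p9) → 39.6699
  f14: (p3, p5, p11) → 10.3116
  f15: (p8, p12, p0) → 117.7049
  f16: (p8, p10, p0) → 11.4890
  f17: (p8, p12, p7) → 24.7180
  f18: (p8, p10, p7) → 2.7316
Σ area = 930.291

Check V−E+F: 11 − 27 + 18 = 2.

facets=18 area=930.291


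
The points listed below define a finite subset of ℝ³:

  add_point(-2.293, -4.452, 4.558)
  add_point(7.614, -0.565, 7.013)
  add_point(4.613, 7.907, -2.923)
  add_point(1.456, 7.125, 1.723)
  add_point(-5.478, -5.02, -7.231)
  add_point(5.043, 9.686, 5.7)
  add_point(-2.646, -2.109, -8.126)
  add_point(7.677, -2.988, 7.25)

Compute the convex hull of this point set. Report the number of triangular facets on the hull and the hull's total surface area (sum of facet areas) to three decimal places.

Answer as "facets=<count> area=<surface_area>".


Extreme-point indices: [0, 1, 2, 3, 4, 5, 6, 7] — 8 of 8 on the boundary.

Area of each hull facet:
  f1: (p6, p7, p4) → 38.0085
  f2: (p0, p7, p4) → 55.0482
  f3: (p0, p5, p7) → 67.7314
  f4: (p2, p6, p7) → 100.6864
  f5: (p3, p0, p4) → 76.0089
  f6: (p3, p0, p5) → 33.5012
  f7: (p3, p2, p5) → 16.6356
  f8: (p3, p6, p4) → 25.3099
  f9: (p3, p2, p6) → 37.9108
  f10: (p1, p5, p7) → 2.8293
  f11: (p1, p2, p7) → 11.5365
  f12: (p1, p2, p5) → 46.8493
Σ area = 512.056

Check V−E+F: 8 − 18 + 12 = 2.

facets=12 area=512.056


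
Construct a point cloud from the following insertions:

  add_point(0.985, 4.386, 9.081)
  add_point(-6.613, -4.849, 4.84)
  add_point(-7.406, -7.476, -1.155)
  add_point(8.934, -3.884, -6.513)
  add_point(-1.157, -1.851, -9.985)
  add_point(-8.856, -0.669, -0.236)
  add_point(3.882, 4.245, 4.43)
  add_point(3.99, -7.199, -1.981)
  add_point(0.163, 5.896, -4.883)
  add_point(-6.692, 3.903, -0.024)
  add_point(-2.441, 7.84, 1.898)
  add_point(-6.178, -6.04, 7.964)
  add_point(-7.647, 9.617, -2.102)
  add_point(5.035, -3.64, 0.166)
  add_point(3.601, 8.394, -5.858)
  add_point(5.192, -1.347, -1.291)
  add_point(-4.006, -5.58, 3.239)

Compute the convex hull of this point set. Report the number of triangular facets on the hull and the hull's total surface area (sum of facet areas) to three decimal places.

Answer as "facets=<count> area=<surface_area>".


Extreme-point indices: [0, 2, 3, 4, 5, 6, 7, 10, 11, 12, 13, 14] — 12 of 17 on the boundary.

Facet areas (half cross-product norm):
  f1: (p11, p12, p5) → 41.5479
  f2: (p11, p0, p12) → 95.1361
  f3: (p4, p12, p5) → 65.2099
  f4: (p14, p4, p3) → 61.9382
  f5: (p14, p4, p12) → 70.5433
  f6: (p13, p11, p0) → 73.6077
  f7: (p2, p11, p5) → 31.6463
  f8: (p2, p4, p5) → 41.4744
  f9: (p6, p14, p3) → 70.7619
  f10: (p6, p14, p0) → 19.6335
  f11: (p6, p13, p3) → 30.3009
  f12: (p6, p13, p0) → 21.5896
  f13: (p10, p0, p12) → 13.2647
  f14: (p10, p14, p12) → 33.4868
  f15: (p10, p14, p0) → 38.5184
  f16: (p7, p13, p3) → 15.6185
  f17: (p7, p13, p11) → 29.6640
  f18: (p7, p2, p11) → 53.1079
  f19: (p7, p4, p3) → 38.2555
  f20: (p7, p2, p4) → 57.0277
Σ area = 902.333

Euler: V−E+F = 12−30+20 = 2.

facets=20 area=902.333


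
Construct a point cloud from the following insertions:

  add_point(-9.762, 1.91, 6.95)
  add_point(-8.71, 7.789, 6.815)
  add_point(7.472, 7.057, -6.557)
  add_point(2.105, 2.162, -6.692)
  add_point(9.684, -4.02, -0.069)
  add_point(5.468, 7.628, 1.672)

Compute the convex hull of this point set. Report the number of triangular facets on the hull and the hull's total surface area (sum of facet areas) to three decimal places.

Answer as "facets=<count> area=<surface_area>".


Extreme-point indices: [0, 1, 2, 3, 4, 5] — 6 of 6 on the boundary.

Area of each hull facet:
  f1: (p1, p4, p0) → 63.8889
  f2: (p3, p4, p0) → 106.7931
  f3: (p3, p1, p0) → 53.4316
  f4: (p5, p1, p4) → 87.4835
  f5: (p2, p3, p1) → 64.5226
  f6: (p2, p5, p1) → 53.3300
  f7: (p2, p3, p4) → 42.5342
  f8: (p2, p5, p4) → 51.0145
Σ area = 522.998

Euler characteristic 6−12+8 = 2 ✓

facets=8 area=522.998


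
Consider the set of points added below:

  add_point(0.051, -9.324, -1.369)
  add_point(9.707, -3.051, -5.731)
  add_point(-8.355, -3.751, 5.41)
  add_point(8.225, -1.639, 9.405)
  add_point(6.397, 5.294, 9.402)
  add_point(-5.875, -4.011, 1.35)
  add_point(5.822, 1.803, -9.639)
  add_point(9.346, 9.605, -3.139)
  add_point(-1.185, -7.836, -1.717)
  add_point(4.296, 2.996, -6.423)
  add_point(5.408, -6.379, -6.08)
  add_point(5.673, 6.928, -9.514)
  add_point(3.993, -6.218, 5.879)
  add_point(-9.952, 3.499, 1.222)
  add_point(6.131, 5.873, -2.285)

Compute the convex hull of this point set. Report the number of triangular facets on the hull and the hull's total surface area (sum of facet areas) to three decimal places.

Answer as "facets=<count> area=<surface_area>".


Hull vertices (13/15): indices [0, 1, 2, 3, 4, 5, 6, 7, 8, 10, 11, 12, 13].

Facet areas (half cross-product norm):
  f1: (p3, p7, p1) → 94.3961
  f2: (p11, p7, p13) → 75.4119
  f3: (p11, p7, p1) → 44.2422
  f4: (p4, p7, p13) → 122.5761
  f5: (p4, p3, p7) → 47.1323
  f6: (p2, p4, p13) → 74.6195
  f7: (p2, p4, p3) → 61.1062
  f8: (p12, p3, p1) → 47.6995
  f9: (p12, p2, p3) → 39.7837
  f10: (p12, p2, p0) → 50.9113
  f11: (p6, p11, p13) → 48.9119
  f12: (p6, p11, p1) → 14.0988
  f13: (p5, p2, p13) → 19.5245
  f14: (p8, p6, p13) → 103.9393
  f15: (p8, p5, p13) → 16.6604
  f16: (p8, p2, p0) → 8.7179
  f17: (p8, p5, p2) → 10.1997
  f18: (p10, p6, p1) → 19.9802
  f19: (p10, p12, p1) → 32.7982
  f20: (p10, p12, p0) → 33.9642
  f21: (p10, p8, p0) → 7.5785
  f22: (p10, p8, p6) → 32.5781
Σ area = 1006.831

Euler characteristic 13−33+22 = 2 ✓

facets=22 area=1006.831


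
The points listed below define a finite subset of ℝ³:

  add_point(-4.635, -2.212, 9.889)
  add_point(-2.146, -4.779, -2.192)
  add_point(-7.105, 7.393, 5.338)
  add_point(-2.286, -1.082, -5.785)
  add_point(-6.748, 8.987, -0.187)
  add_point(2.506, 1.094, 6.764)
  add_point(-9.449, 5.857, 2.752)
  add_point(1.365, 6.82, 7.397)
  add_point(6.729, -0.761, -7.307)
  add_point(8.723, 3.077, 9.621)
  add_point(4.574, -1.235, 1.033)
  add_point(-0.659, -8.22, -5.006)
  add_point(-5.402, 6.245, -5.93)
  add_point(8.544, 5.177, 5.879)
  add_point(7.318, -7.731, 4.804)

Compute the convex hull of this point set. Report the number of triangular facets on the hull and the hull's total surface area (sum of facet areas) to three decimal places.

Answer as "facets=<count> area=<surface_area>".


facets=20 area=946.889

12 of the 15 inputs are extreme points: [0, 2, 3, 4, 6, 7, 8, 9, 11, 12, 13, 14].

Triangle areas on the boundary:
  f1: (p0, p11, p6) → 95.6779
  f2: (p2, p0, p6) → 20.7576
  f3: (p2, p4, p6) → 9.5081
  f4: (p14, p0, p9) → 77.0506
  f5: (p14, p0, p11) → 86.6935
  f6: (p14, p8, p11) → 64.9884
  f7: (p13, p14, p9) → 25.4922
  f8: (p13, p14, p8) → 82.6140
  f9: (p12, p11, p6) → 73.0498
  f10: (p12, p4, p6) → 15.3812
  f11: (p12, p13, p8) → 100.8287
  f12: (p12, p13, p4) → 54.8890
  f13: (p7, p2, p4) → 24.7343
  f14: (p7, p13, p4) → 34.3150
  f15: (p7, p13, p9) → 16.1400
  f16: (p7, p0, p9) → 47.5009
  f17: (p7, p2, p0) → 44.1720
  f18: (p3, p8, p11) → 33.2083
  f19: (p3, p12, p11) → 5.7697
  f20: (p3, p12, p8) → 34.1176
Σ area = 946.889

Check V−E+F: 12 − 30 + 20 = 2.


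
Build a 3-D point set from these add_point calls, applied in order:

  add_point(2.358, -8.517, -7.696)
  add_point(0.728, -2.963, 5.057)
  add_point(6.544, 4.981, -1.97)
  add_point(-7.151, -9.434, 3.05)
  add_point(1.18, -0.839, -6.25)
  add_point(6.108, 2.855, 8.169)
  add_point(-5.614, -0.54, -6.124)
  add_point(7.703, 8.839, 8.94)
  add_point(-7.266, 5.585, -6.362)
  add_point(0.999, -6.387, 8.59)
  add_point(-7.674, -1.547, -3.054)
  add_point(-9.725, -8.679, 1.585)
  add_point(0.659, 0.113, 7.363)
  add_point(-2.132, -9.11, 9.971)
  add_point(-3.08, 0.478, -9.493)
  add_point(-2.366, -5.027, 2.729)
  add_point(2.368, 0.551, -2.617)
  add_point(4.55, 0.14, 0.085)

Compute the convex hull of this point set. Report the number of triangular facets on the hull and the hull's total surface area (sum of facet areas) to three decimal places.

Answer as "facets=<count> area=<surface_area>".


facets=18 area=967.752

Extreme-point indices: [0, 2, 3, 5, 7, 8, 9, 11, 12, 13, 14] — 11 of 18 on the boundary.

Per-facet area ½‖(b−a)×(c−a)‖:
  f1: (p0, p14, p11) → 77.6793
  f2: (p12, p13, p11) → 56.4592
  f3: (p12, p13, p7) → 29.8303
  f4: (p8, p14, p11) → 57.3217
  f5: (p8, p12, p11) → 110.1701
  f6: (p8, p12, p7) → 93.7688
  f7: (p3, p13, p11) → 6.3897
  f8: (p3, p0, p11) → 21.6023
  f9: (p3, p0, p13) → 60.0791
  f10: (p5, p13, p7) → 18.7013
  f11: (p2, p0, p14) → 68.2472
  f12: (p2, p8, p7) → 78.5178
  f13: (p2, p8, p14) → 47.4683
  f14: (p2, p5, p7) → 32.2326
  f15: (p2, p5, p0) → 77.8434
  f16: (p9, p0, p13) → 34.4818
  f17: (p9, p5, p13) → 9.9199
  f18: (p9, p5, p0) → 87.0393
Σ area = 967.752

Euler characteristic 11−27+18 = 2 ✓


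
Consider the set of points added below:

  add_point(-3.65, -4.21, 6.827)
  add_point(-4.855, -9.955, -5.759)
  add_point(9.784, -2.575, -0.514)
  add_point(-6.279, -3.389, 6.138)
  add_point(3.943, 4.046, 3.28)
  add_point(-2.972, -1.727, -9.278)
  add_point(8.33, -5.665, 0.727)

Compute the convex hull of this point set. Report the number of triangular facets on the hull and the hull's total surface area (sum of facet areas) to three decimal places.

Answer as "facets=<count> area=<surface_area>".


7 of the 7 inputs are extreme points: [0, 1, 2, 3, 4, 5, 6].

Per-facet area ½‖(b−a)×(c−a)‖:
  f1: (p5, p4, p3) → 92.2923
  f2: (p5, p4, p2) → 70.6917
  f3: (p1, p5, p3) → 62.2935
  f4: (p1, p5, p2) → 70.5352
  f5: (p0, p4, p3) → 15.8128
  f6: (p0, p1, p3) → 19.3896
  f7: (p6, p4, p2) → 17.0774
  f8: (p6, p0, p4) → 61.6186
  f9: (p6, p1, p2) → 24.9962
  f10: (p6, p0, p1) → 86.9865
Σ area = 521.694

Check V−E+F: 7 − 15 + 10 = 2.

facets=10 area=521.694


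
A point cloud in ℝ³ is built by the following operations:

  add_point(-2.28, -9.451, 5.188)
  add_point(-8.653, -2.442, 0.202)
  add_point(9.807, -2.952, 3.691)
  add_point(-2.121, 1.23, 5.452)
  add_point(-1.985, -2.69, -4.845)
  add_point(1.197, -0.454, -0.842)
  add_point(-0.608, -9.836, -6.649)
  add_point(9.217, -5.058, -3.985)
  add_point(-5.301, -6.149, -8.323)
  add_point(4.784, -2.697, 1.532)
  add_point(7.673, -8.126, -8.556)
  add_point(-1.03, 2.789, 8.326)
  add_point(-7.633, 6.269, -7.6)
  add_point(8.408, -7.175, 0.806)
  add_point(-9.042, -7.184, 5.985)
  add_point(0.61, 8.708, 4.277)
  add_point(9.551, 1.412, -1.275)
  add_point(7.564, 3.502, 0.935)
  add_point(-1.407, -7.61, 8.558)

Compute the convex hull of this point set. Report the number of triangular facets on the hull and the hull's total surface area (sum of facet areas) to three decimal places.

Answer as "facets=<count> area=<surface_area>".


facets=26 area=1085.738

Extreme-point indices: [0, 1, 2, 6, 7, 8, 10, 11, 12, 13, 14, 15, 16, 17, 18] — 15 of 19 on the boundary.

Triangle areas on the boundary:
  f1: (p12, p15, p14) → 127.7996
  f2: (p11, p15, p14) → 36.1354
  f3: (p11, p15, p2) → 48.2066
  f4: (p16, p12, p15) → 93.7444
  f5: (p16, p12, p10) → 113.9261
  f6: (p8, p12, p10) → 78.3784
  f7: (p13, p0, p10) → 53.3578
  f8: (p18, p11, p2) → 62.5427
  f9: (p18, p13, p2) → 33.0036
  f10: (p18, p13, p0) → 23.1740
  f11: (p18, p11, p14) → 41.9746
  f12: (p18, p0, p14) → 14.1222
  f13: (p17, p15, p2) → 27.8539
  f14: (p17, p16, p2) → 11.9999
  f15: (p17, p16, p15) → 5.3423
  f16: (p7, p16, p2) → 22.0386
  f17: (p7, p16, p10) → 11.6128
  f18: (p7, p13, p2) → 13.9253
  f19: (p7, p13, p10) → 13.3968
  f20: (p1, p12, p14) → 6.8791
  f21: (p1, p8, p14) → 33.1128
  f22: (p1, p8, p12) → 54.8617
  f23: (p6, p0, p10) → 48.6569
  f24: (p6, p8, p10) → 22.4967
  f25: (p6, p0, p14) → 41.5339
  f26: (p6, p8, p14) → 45.6618
Σ area = 1085.738

Check V−E+F: 15 − 39 + 26 = 2.


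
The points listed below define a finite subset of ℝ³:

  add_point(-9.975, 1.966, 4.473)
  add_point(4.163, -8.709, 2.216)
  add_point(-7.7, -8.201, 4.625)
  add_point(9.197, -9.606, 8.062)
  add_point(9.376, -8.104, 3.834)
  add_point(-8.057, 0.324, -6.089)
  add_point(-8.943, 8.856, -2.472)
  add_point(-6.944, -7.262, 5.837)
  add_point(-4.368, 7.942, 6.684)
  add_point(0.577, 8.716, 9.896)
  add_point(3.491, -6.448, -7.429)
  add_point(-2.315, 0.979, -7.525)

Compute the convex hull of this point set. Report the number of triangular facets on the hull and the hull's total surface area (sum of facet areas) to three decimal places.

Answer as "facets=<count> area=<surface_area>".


facets=20 area=1028.014

12 of the 12 inputs are extreme points: [0, 1, 2, 3, 4, 5, 6, 7, 8, 9, 10, 11].

Area of each hull facet:
  f1: (p6, p11, p9) → 89.4920
  f2: (p7, p9, p0) → 65.9535
  f3: (p8, p9, p0) → 15.7430
  f4: (p8, p6, p0) → 38.6405
  f5: (p8, p6, p9) → 16.5881
  f6: (p3, p9, p4) → 44.7298
  f7: (p3, p7, p9) → 141.7105
  f8: (p10, p9, p4) → 127.5580
  f9: (p10, p11, p9) → 88.7650
  f10: (p10, p3, p4) → 15.0439
  f11: (p5, p10, p11) → 24.2327
  f12: (p5, p6, p11) → 27.6188
  f13: (p5, p6, p0) → 42.7602
  f14: (p1, p10, p3) → 23.0672
  f15: (p2, p5, p10) → 89.0233
  f16: (p2, p1, p10) → 59.7348
  f17: (p2, p7, p0) → 8.0443
  f18: (p2, p5, p0) → 55.7336
  f19: (p2, p3, p7) → 12.5559
  f20: (p2, p1, p3) → 41.0193
Σ area = 1028.014

Check V−E+F: 12 − 30 + 20 = 2.


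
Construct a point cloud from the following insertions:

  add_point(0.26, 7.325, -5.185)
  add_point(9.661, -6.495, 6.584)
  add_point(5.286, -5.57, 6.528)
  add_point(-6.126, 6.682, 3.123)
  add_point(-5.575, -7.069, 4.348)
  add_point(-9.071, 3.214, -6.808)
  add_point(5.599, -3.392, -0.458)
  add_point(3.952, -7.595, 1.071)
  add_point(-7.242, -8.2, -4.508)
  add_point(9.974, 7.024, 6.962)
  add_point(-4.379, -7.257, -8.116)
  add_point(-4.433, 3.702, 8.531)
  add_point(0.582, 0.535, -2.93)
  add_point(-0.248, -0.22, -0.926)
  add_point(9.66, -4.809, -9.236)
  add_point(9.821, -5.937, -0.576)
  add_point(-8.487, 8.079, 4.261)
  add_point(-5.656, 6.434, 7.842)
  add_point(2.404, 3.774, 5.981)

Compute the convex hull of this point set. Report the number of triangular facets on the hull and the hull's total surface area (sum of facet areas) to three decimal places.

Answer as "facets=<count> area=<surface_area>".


facets=24 area=1231.060

Extreme-point indices: [0, 1, 2, 4, 5, 7, 8, 9, 10, 11, 14, 15, 16, 17] — 14 of 19 on the boundary.

Facet areas (half cross-product norm):
  f1: (p0, p14, p5) → 80.4478
  f2: (p0, p14, p9) → 121.3383
  f3: (p10, p8, p5) → 26.8299
  f4: (p10, p14, p5) → 79.8644
  f5: (p7, p10, p8) → 28.7654
  f6: (p7, p10, p14) → 71.1508
  f7: (p16, p8, p5) → 69.8468
  f8: (p16, p0, p5) → 58.5999
  f9: (p16, p17, p9) → 32.2802
  f10: (p16, p0, p9) → 99.2136
  f11: (p11, p1, p9) → 97.5586
  f12: (p11, p17, p9) → 22.5268
  f13: (p15, p7, p14) → 26.5234
  f14: (p15, p7, p1) → 21.6378
  f15: (p15, p14, p9) → 60.3832
  f16: (p15, p1, p9) → 48.5273
  f17: (p2, p11, p1) → 16.5017
  f18: (p4, p16, p17) → 33.4732
  f19: (p4, p11, p17) → 12.6441
  f20: (p4, p16, p8) → 69.8127
  f21: (p4, p2, p11) → 62.1044
  f22: (p4, p2, p1) → 9.4849
  f23: (p4, p7, p8) → 45.2957
  f24: (p4, p7, p1) → 36.2495
Σ area = 1231.060

Euler characteristic 14−36+24 = 2 ✓


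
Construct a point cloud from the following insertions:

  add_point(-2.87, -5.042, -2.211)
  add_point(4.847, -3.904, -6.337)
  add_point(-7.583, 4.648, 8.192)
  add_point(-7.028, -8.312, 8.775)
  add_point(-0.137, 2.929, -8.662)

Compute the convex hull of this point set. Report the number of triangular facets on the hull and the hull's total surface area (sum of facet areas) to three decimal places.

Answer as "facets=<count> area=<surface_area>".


facets=6 area=433.260

Extreme-point indices: [0, 1, 2, 3, 4] — 5 of 5 on the boundary.

Area of each hull facet:
  f1: (p3, p1, p2) → 124.5355
  f2: (p4, p1, p2) → 81.0147
  f3: (p0, p3, p2) → 75.6766
  f4: (p0, p4, p2) → 79.4621
  f5: (p0, p3, p1) → 35.3349
  f6: (p0, p4, p1) → 37.2363
Σ area = 433.260

Check V−E+F: 5 − 9 + 6 = 2.


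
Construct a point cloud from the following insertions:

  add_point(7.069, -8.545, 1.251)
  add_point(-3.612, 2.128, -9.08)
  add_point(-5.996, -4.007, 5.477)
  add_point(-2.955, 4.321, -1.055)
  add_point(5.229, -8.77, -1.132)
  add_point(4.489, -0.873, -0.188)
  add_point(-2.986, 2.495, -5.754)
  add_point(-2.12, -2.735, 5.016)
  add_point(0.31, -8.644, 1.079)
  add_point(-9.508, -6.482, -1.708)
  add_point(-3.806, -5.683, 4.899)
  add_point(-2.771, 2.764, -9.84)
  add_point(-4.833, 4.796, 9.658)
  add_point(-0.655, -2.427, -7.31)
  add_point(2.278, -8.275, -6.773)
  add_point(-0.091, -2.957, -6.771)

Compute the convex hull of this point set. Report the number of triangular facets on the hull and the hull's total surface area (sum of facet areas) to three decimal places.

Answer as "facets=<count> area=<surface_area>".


facets=20 area=669.555

Hull vertices (12/16): indices [0, 1, 2, 3, 4, 5, 8, 9, 10, 11, 12, 14].

Facet areas (half cross-product norm):
  f1: (p14, p11, p9) → 74.5564
  f2: (p10, p12, p0) → 61.7164
  f3: (p1, p12, p9) → 104.5807
  f4: (p1, p11, p9) → 2.1554
  f5: (p1, p11, p12) → 10.2900
  f6: (p5, p12, p0) → 54.1954
  f7: (p5, p14, p0) → 36.1695
  f8: (p5, p14, p11) → 58.3464
  f9: (p4, p14, p0) → 2.2181
  f10: (p8, p10, p9) → 27.7407
  f11: (p8, p10, p0) → 16.7386
  f12: (p8, p4, p0) → 7.9240
  f13: (p8, p14, p9) → 42.2349
  f14: (p8, p4, p14) → 17.1911
  f15: (p2, p12, p9) → 30.1029
  f16: (p2, p10, p9) → 11.7902
  f17: (p2, p10, p12) → 11.7357
  f18: (p3, p11, p12) → 9.6891
  f19: (p3, p5, p12) → 49.5047
  f20: (p3, p5, p11) → 40.6743
Σ area = 669.555

Check V−E+F: 12 − 30 + 20 = 2.


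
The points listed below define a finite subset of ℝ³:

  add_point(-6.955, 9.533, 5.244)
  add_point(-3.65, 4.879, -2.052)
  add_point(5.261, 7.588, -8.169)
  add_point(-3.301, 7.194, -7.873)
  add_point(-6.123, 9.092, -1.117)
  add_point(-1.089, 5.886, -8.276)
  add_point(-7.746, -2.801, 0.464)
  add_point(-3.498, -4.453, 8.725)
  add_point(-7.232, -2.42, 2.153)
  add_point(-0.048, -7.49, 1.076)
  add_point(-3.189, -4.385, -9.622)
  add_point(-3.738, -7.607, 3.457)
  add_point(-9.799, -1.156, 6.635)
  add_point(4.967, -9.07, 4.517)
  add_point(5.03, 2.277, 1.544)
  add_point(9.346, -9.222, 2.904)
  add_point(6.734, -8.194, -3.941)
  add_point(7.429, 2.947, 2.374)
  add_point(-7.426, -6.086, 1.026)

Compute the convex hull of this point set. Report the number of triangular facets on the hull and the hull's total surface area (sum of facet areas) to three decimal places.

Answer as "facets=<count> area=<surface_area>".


Extreme-point indices: [0, 2, 3, 4, 5, 6, 7, 10, 11, 12, 13, 15, 16, 17, 18] — 15 of 19 on the boundary.

Area of each hull facet:
  f1: (p7, p0, p12) → 40.0585
  f2: (p4, p0, p12) → 35.6949
  f3: (p4, p2, p0) → 33.4825
  f4: (p17, p2, p15) → 64.2346
  f5: (p17, p2, p0) → 92.9062
  f6: (p17, p7, p15) → 82.7043
  f7: (p17, p7, p0) → 99.2539
  f8: (p16, p2, p15) → 55.5147
  f9: (p16, p2, p10) → 85.6407
  f10: (p3, p4, p2) → 29.8410
  f11: (p11, p16, p10) → 70.3852
  f12: (p11, p7, p12) → 22.7481
  f13: (p5, p2, p10) → 31.1086
  f14: (p5, p3, p10) → 12.9307
  f15: (p5, p3, p2) → 6.2011
  f16: (p18, p11, p12) → 18.2560
  f17: (p18, p11, p10) → 26.2887
  f18: (p13, p16, p15) → 17.2693
  f19: (p13, p11, p16) → 38.5211
  f20: (p13, p7, p15) → 10.3382
  f21: (p13, p11, p7) → 27.2718
  f22: (p6, p18, p12) → 11.1549
  f23: (p6, p18, p10) → 18.7098
  f24: (p6, p4, p12) → 40.4794
  f25: (p6, p3, p10) → 62.8725
  f26: (p6, p3, p4) → 45.6403
Σ area = 1079.507

Check V−E+F: 15 − 39 + 26 = 2.

facets=26 area=1079.507


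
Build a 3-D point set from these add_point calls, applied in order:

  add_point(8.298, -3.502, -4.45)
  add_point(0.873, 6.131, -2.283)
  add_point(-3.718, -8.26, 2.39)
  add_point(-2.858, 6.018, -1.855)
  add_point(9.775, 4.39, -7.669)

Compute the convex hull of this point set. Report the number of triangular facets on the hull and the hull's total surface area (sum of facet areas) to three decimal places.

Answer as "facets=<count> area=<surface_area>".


facets=6 area=321.505

5 of the 5 inputs are extreme points: [0, 1, 2, 3, 4].

Triangle areas on the boundary:
  f1: (p0, p4, p2) → 50.0524
  f2: (p0, p1, p2) → 85.5038
  f3: (p0, p1, p4) → 44.8519
  f4: (p3, p4, p2) → 104.2744
  f5: (p3, p1, p2) → 27.8321
  f6: (p3, p1, p4) → 8.9904
Σ area = 321.505

Euler: V−E+F = 5−9+6 = 2.


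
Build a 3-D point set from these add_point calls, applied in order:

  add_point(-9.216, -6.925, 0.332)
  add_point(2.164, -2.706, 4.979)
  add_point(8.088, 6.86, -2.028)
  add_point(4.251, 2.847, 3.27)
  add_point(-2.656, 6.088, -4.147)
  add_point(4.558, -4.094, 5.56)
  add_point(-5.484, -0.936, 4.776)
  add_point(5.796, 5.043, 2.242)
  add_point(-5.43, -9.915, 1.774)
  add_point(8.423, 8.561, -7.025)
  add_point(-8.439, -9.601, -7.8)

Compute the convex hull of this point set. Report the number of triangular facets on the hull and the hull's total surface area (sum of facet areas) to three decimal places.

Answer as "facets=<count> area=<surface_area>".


facets=16 area=728.374

Hull vertices (10/11): indices [0, 2, 3, 4, 5, 6, 7, 8, 9, 10].

Area of each hull facet:
  f1: (p10, p5, p9) → 175.8124
  f2: (p8, p10, p0) → 21.6382
  f3: (p8, p10, p5) → 51.8688
  f4: (p8, p6, p0) → 20.9540
  f5: (p8, p6, p5) → 48.1758
  f6: (p4, p10, p9) → 88.9439
  f7: (p4, p7, p6) → 58.9226
  f8: (p4, p10, p0) → 65.4419
  f9: (p4, p6, p0) → 48.3641
  f10: (p2, p5, p9) → 22.2662
  f11: (p2, p7, p5) → 18.9926
  f12: (p2, p4, p9) → 28.8937
  f13: (p2, p4, p7) → 27.1115
  f14: (p3, p6, p5) → 36.2116
  f15: (p3, p7, p5) → 6.1074
  f16: (p3, p7, p6) → 8.6692
Σ area = 728.374

Check V−E+F: 10 − 24 + 16 = 2.


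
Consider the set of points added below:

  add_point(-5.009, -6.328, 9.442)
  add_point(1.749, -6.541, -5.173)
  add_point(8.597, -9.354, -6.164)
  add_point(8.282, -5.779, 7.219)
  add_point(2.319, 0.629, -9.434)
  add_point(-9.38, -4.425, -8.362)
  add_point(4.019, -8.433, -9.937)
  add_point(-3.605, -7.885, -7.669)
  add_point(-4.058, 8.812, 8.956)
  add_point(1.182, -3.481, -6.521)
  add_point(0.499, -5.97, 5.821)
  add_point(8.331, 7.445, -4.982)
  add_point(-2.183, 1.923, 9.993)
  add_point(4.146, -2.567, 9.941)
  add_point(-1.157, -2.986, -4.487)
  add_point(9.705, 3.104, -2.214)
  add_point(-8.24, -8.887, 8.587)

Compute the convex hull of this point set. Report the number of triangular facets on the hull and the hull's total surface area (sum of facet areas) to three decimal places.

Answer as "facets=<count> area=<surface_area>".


Hull vertices (13/17): indices [0, 2, 3, 4, 5, 6, 7, 8, 11, 12, 13, 15, 16].

Area of each hull facet:
  f1: (p7, p16, p5) → 56.9842
  f2: (p7, p16, p2) → 103.7109
  f3: (p3, p16, p2) → 116.6911
  f4: (p3, p2, p15) → 76.8254
  f5: (p11, p2, p15) → 28.0718
  f6: (p11, p4, p5) → 41.0794
  f7: (p6, p7, p2) → 19.8131
  f8: (p6, p11, p2) → 50.1861
  f9: (p6, p11, p4) → 38.2097
  f10: (p6, p4, p5) → 57.6666
  f11: (p6, p7, p5) → 15.3660
  f12: (p13, p3, p16) → 38.9126
  f13: (p13, p3, p15) → 38.4363
  f14: (p0, p16, p12) → 10.1203
  f15: (p0, p13, p12) → 32.5216
  f16: (p0, p13, p16) → 6.5102
  f17: (p8, p13, p12) → 18.0780
  f18: (p8, p11, p5) → 186.1199
  f19: (p8, p11, p15) → 49.2014
  f20: (p8, p13, p15) → 100.9133
  f21: (p8, p16, p5) → 156.0863
  f22: (p8, p16, p12) → 32.7619
Σ area = 1274.266

Euler: V−E+F = 13−33+22 = 2.

facets=22 area=1274.266


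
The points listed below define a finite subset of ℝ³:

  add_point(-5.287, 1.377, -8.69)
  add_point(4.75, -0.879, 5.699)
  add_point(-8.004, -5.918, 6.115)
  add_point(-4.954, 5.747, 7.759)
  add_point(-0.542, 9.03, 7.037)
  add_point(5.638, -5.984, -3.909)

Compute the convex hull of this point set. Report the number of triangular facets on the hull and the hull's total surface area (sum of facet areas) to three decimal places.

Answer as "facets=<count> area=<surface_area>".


facets=8 area=597.314

Points on the hull: [0, 1, 2, 3, 4, 5] (6 of 6).

Facet areas (half cross-product norm):
  f1: (p0, p5, p2) → 107.1949
  f2: (p0, p4, p5) → 121.9666
  f3: (p1, p5, p2) → 74.7024
  f4: (p1, p4, p5) → 51.4973
  f5: (p3, p0, p2) → 95.7381
  f6: (p3, p0, p4) → 47.1686
  f7: (p3, p1, p2) → 67.9417
  f8: (p3, p1, p4) → 31.1043
Σ area = 597.314

Euler: V−E+F = 6−12+8 = 2.


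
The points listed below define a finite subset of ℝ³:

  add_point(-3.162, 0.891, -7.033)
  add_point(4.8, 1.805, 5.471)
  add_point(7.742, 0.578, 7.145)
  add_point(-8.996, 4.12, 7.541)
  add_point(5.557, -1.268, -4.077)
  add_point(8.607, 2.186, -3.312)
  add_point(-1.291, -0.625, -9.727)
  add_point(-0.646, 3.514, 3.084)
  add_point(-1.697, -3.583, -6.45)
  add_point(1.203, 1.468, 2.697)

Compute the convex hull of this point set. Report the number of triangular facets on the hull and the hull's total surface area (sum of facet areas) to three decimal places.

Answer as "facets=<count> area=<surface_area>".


Extreme-point indices: [0, 1, 2, 3, 4, 5, 6, 7, 8] — 9 of 10 on the boundary.

Triangle areas on the boundary:
  f1: (p2, p8, p3) → 128.7281
  f2: (p0, p6, p5) → 21.8545
  f3: (p0, p8, p3) → 37.3162
  f4: (p0, p6, p8) → 7.5921
  f5: (p7, p0, p3) → 49.3367
  f6: (p7, p0, p5) → 56.5879
  f7: (p4, p2, p5) → 24.7914
  f8: (p4, p2, p8) → 39.8287
  f9: (p4, p6, p5) → 17.3221
  f10: (p4, p6, p8) → 17.6501
  f11: (p1, p2, p5) → 17.1318
  f12: (p1, p7, p5) → 29.6323
  f13: (p1, p2, p3) → 15.7737
  f14: (p1, p7, p3) → 23.2191
Σ area = 486.765

Euler: V−E+F = 9−21+14 = 2.

facets=14 area=486.765
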